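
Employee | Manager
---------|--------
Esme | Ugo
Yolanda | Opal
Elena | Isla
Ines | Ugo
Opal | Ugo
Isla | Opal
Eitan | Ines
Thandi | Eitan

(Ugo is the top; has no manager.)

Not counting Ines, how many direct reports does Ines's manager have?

2

Ines reports to Ugo. Ugo's other direct reports are Opal, Esme — 2 peers.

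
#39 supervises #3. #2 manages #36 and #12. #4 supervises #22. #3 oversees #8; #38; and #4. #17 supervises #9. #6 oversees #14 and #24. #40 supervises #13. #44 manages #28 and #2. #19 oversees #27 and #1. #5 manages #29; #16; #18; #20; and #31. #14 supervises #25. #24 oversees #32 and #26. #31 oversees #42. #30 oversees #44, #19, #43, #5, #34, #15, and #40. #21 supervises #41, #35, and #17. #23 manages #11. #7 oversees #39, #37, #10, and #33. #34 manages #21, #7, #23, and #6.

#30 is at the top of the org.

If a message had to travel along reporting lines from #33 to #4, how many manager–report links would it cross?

#33 is 1 level below #7, and #4 is 3 levels below #7 (their lowest common manager). The shortest path runs up from #33 to #7 and back down to #4: 1 + 3 = 4 links.

4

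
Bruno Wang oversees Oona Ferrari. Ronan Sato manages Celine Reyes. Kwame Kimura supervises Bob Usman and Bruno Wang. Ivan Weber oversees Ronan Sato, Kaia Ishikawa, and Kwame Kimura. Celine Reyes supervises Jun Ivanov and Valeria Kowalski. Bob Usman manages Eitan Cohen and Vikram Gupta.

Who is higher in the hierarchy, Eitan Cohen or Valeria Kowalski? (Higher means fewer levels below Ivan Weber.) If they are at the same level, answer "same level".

Both Eitan Cohen and Valeria Kowalski are 3 levels below Ivan Weber.

same level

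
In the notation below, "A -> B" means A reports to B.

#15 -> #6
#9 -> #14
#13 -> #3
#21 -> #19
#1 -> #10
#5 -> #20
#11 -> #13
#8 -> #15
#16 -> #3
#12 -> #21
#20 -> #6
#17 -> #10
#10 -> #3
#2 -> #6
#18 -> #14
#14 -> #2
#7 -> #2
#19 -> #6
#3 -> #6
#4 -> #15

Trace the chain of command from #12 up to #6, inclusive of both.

#12 -> #21 -> #19 -> #6

#12 reports to #21. #21 reports to #19. #19 reports to #6. #6 is at the top.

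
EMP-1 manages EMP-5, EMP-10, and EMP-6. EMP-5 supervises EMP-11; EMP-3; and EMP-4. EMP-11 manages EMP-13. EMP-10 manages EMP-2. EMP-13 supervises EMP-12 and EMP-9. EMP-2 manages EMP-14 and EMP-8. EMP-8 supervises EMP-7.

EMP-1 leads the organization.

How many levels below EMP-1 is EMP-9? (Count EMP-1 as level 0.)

4

Chain from EMP-9 up to EMP-1: EMP-9 → EMP-13 → EMP-11 → EMP-5 → EMP-1. That is 4 steps up, so EMP-9 is 4 levels below EMP-1.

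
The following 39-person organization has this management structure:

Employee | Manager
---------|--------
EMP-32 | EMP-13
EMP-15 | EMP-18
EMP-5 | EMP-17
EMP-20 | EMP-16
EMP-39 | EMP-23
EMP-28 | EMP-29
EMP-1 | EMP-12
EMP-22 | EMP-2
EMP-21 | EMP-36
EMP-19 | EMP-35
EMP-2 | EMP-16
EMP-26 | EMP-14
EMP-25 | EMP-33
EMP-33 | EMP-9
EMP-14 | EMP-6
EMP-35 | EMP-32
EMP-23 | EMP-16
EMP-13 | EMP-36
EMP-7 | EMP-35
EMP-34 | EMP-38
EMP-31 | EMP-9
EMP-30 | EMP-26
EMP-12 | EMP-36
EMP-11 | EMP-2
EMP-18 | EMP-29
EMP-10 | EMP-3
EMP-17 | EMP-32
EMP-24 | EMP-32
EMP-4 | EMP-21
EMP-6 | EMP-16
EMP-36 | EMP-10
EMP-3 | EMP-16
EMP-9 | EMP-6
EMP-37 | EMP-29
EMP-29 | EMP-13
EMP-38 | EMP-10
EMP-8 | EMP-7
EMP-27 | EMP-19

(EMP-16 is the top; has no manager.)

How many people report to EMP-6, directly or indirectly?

EMP-6 directly manages EMP-14, EMP-9. Under EMP-14: EMP-26, EMP-30 (2). Under EMP-9: EMP-33, EMP-25, EMP-31 (3). So EMP-6's organization is 2 direct reports plus everyone under them: 3 + 4 = 7.

7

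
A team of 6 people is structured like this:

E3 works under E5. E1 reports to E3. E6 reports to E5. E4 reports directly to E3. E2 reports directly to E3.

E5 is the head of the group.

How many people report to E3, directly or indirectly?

E3 directly manages E4, E1, E2. E4 has no reports. E1 has no reports. E2 has no reports. So E3's organization is 3 direct reports plus everyone under them: 1 + 1 + 1 = 3.

3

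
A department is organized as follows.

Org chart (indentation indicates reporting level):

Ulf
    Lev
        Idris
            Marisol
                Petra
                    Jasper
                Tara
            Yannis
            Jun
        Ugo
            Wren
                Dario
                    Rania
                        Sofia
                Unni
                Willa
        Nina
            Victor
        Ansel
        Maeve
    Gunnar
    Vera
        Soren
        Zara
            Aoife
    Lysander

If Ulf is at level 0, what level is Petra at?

4

Chain from Petra up to Ulf: Petra → Marisol → Idris → Lev → Ulf. That is 4 steps up, so Petra is 4 levels below Ulf.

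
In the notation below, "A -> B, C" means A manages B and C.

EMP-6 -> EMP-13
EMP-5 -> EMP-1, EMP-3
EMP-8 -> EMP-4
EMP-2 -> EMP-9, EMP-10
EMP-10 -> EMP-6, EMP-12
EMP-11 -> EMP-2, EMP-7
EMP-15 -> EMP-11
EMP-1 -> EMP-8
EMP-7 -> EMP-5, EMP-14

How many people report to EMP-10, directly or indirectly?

EMP-10 directly manages EMP-6, EMP-12. Under EMP-6: EMP-13 (1). EMP-12 has no reports. So EMP-10's organization is 2 direct reports plus everyone under them: 2 + 1 = 3.

3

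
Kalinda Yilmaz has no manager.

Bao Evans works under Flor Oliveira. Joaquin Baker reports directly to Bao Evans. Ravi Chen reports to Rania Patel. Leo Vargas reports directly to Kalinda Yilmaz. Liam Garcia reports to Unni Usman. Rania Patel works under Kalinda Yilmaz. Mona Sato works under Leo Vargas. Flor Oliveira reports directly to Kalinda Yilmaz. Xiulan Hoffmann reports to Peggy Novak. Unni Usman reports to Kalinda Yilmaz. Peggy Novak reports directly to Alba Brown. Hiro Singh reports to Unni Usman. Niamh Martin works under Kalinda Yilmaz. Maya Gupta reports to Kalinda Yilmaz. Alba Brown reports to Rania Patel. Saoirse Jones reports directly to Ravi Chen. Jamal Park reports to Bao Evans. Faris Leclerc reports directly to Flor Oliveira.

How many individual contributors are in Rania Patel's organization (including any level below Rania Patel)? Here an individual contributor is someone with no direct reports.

2

The people in Rania Patel's organization with no one reporting to them are Saoirse Jones, Xiulan Hoffmann. That is 2.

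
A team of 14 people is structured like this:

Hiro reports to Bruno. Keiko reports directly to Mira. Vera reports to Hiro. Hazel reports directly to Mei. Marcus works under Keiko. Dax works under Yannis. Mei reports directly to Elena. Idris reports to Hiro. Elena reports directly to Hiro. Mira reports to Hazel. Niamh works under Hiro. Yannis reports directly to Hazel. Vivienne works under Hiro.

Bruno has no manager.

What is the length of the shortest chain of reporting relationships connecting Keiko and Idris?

Keiko is 5 levels below Hiro, and Idris is 1 level below Hiro (their lowest common manager). The shortest path runs up from Keiko to Hiro and back down to Idris: 5 + 1 = 6 links.

6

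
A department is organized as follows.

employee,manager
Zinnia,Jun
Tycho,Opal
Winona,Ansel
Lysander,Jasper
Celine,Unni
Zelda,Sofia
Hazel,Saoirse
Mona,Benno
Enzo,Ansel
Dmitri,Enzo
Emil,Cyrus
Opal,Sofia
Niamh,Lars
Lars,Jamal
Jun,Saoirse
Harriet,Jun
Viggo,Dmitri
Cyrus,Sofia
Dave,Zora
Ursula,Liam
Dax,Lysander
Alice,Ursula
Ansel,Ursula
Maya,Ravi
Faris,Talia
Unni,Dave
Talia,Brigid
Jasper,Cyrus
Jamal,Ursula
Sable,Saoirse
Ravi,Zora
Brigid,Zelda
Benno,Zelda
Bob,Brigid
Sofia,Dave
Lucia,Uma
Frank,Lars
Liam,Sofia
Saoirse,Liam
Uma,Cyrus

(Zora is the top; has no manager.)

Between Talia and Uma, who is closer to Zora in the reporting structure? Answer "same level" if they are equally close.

Talia is 5 levels below Zora; Uma is 4. Uma is higher.

Uma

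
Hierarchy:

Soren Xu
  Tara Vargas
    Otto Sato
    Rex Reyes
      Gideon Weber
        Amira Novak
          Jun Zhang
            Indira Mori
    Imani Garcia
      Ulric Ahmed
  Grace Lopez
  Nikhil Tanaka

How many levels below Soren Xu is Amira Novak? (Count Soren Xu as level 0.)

4

Chain from Amira Novak up to Soren Xu: Amira Novak → Gideon Weber → Rex Reyes → Tara Vargas → Soren Xu. That is 4 steps up, so Amira Novak is 4 levels below Soren Xu.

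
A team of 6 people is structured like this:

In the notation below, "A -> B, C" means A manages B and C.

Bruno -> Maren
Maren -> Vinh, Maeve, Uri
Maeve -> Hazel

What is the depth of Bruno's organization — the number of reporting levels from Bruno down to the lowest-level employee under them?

3

The longest chain under Bruno runs Bruno → Maren → Maeve → Hazel, which is 3 levels below Bruno.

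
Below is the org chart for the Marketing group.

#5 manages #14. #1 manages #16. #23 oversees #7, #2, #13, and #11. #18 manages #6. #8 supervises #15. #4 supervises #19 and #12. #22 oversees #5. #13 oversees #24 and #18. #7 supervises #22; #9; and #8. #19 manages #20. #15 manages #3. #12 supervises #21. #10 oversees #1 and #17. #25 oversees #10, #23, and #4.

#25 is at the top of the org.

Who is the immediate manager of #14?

#5

#14 reports directly to #5.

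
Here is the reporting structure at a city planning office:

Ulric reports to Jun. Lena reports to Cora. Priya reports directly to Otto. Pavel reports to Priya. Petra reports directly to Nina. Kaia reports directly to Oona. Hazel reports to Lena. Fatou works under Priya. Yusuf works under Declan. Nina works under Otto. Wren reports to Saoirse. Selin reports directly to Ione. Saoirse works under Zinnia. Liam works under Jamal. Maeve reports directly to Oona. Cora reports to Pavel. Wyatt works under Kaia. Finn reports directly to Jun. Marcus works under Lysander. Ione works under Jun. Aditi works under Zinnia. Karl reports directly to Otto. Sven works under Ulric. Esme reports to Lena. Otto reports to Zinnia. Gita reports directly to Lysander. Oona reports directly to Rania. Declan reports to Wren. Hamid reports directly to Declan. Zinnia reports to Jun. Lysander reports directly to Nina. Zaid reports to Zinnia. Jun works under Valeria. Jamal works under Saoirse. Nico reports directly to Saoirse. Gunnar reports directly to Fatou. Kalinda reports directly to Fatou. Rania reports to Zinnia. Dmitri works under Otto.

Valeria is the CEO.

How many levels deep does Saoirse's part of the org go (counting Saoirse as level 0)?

The longest chain under Saoirse runs Saoirse → Wren → Declan → Hamid, which is 3 levels below Saoirse.

3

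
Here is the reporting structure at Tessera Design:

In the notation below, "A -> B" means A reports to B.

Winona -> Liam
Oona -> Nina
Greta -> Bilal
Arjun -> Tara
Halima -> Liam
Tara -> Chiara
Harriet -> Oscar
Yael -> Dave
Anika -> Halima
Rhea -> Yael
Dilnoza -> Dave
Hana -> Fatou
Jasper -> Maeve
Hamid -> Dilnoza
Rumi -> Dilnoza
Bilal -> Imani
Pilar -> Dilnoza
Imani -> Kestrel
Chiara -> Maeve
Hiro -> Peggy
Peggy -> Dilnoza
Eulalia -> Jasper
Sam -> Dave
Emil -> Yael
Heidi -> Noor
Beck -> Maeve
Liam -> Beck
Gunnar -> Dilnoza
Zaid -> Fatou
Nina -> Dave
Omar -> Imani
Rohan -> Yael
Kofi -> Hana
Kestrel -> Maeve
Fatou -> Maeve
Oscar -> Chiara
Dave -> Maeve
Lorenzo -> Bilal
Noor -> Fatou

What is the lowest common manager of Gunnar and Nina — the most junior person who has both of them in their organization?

Dave

Gunnar's chain of managers is Dilnoza, Dave, Maeve. Nina's chain of managers is Dave, Maeve. The first manager that appears in both chains is Dave.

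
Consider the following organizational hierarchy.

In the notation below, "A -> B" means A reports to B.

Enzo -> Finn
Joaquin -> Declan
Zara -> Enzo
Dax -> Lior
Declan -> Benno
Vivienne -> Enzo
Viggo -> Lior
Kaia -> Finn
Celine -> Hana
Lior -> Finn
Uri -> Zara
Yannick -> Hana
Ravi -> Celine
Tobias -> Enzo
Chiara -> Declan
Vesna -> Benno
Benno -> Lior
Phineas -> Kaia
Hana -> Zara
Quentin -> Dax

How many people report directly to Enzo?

3

Enzo directly manages Zara, Vivienne, Tobias. That is 3 direct reports.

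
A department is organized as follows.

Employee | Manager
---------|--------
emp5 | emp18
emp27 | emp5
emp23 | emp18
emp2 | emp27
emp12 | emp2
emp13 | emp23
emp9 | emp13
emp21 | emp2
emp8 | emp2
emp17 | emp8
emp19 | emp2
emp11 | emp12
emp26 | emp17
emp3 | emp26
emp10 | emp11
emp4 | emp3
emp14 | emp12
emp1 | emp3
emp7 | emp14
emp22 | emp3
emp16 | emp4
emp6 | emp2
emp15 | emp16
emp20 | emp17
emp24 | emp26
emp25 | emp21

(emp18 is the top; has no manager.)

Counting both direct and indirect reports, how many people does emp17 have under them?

9

emp17 directly manages emp26, emp20. Under emp26: emp24, emp3, emp22, emp1, emp4, emp16, emp15 (7). emp20 has no reports. So emp17's organization is 2 direct reports plus everyone under them: 8 + 1 = 9.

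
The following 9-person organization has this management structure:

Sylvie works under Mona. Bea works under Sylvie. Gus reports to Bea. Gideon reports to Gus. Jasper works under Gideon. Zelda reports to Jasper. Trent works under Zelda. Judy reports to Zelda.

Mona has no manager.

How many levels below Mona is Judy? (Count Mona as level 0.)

Chain from Judy up to Mona: Judy → Zelda → Jasper → Gideon → Gus → Bea → Sylvie → Mona. That is 7 steps up, so Judy is 7 levels below Mona.

7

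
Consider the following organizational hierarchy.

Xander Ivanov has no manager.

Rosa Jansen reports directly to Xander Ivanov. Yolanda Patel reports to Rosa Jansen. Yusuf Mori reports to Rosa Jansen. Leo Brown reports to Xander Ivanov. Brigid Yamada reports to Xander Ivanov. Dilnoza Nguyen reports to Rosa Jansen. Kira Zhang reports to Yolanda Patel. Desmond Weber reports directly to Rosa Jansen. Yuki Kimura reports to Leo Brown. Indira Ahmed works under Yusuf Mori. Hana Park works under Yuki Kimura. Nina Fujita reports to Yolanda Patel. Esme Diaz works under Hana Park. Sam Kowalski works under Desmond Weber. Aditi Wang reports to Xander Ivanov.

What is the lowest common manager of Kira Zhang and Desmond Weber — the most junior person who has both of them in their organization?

Rosa Jansen

Kira Zhang's chain of managers is Yolanda Patel, Rosa Jansen, Xander Ivanov. Desmond Weber's chain of managers is Rosa Jansen, Xander Ivanov. The first manager that appears in both chains is Rosa Jansen.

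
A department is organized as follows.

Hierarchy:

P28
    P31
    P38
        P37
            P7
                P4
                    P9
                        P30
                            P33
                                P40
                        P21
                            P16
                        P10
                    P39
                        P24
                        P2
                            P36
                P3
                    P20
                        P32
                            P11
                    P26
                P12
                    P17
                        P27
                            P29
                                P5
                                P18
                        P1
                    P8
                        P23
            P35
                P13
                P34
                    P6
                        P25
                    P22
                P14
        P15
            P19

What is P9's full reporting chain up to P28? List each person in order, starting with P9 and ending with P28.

P9 reports to P4. P4 reports to P7. P7 reports to P37. P37 reports to P38. P38 reports to P28. P28 is at the top.

P9 -> P4 -> P7 -> P37 -> P38 -> P28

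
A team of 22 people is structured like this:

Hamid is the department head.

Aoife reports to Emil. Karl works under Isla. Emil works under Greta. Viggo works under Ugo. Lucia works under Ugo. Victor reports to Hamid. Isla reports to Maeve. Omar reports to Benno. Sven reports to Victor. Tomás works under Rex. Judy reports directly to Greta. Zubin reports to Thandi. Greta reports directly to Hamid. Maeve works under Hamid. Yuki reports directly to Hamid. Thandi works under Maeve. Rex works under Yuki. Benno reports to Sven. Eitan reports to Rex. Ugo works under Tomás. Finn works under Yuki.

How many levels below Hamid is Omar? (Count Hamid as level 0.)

Chain from Omar up to Hamid: Omar → Benno → Sven → Victor → Hamid. That is 4 steps up, so Omar is 4 levels below Hamid.

4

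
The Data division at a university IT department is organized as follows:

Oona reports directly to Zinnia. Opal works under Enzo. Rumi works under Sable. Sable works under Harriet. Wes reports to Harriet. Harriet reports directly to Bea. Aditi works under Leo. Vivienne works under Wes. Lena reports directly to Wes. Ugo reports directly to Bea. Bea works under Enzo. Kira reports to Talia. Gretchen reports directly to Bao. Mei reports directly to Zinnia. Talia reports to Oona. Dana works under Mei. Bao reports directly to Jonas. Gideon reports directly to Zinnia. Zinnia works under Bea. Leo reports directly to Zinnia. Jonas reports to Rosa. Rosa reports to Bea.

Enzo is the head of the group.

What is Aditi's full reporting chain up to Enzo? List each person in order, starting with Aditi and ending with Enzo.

Aditi reports to Leo. Leo reports to Zinnia. Zinnia reports to Bea. Bea reports to Enzo. Enzo is at the top.

Aditi -> Leo -> Zinnia -> Bea -> Enzo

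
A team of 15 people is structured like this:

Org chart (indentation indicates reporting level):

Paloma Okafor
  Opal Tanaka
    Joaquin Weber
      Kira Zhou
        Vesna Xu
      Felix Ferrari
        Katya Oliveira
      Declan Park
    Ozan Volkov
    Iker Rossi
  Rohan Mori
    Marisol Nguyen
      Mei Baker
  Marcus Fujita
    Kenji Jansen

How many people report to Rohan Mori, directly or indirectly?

2

Rohan Mori directly manages Marisol Nguyen. Under Marisol Nguyen: Mei Baker (1). That's 2 in total.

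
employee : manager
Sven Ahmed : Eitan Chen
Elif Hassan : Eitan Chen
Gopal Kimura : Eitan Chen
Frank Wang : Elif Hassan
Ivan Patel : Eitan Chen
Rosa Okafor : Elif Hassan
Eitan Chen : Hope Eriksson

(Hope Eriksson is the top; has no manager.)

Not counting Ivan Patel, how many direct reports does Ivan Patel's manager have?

3

Ivan Patel reports to Eitan Chen. Eitan Chen's other direct reports are Sven Ahmed, Gopal Kimura, Elif Hassan — 3 peers.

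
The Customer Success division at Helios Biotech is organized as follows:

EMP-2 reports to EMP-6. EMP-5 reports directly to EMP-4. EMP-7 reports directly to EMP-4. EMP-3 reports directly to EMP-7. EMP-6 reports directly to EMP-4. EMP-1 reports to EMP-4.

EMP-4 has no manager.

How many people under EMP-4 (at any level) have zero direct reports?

The people in EMP-4's organization with no one reporting to them are EMP-5, EMP-3, EMP-1, EMP-2. That is 4.

4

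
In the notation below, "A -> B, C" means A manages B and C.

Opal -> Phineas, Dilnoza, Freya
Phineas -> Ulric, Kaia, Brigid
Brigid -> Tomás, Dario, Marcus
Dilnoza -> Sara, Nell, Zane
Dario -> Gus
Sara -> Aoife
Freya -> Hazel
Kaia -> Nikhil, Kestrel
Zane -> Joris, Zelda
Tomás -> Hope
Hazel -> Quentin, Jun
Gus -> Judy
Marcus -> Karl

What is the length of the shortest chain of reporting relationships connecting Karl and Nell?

6

Karl is 4 levels below Opal, and Nell is 2 levels below Opal (their lowest common manager). The shortest path runs up from Karl to Opal and back down to Nell: 4 + 2 = 6 links.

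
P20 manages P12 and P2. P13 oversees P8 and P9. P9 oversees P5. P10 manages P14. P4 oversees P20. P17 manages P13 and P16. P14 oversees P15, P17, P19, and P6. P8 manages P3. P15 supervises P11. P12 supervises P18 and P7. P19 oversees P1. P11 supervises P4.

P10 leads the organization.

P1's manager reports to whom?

P1 reports to P19, and P19 reports to P14. So P1's skip-level manager is P14.

P14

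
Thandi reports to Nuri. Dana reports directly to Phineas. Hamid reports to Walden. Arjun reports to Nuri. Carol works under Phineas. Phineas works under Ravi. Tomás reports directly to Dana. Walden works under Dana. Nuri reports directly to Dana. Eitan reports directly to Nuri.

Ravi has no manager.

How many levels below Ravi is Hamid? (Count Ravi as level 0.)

Chain from Hamid up to Ravi: Hamid → Walden → Dana → Phineas → Ravi. That is 4 steps up, so Hamid is 4 levels below Ravi.

4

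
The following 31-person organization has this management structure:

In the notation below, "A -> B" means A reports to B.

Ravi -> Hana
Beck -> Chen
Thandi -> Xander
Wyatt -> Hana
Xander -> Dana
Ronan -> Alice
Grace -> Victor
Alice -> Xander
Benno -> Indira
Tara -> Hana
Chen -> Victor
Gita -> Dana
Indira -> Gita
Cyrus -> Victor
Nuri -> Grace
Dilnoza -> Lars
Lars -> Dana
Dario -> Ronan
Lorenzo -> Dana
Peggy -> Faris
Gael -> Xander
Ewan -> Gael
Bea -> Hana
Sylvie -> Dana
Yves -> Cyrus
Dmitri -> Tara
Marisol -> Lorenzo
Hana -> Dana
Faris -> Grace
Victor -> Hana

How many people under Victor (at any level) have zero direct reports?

The people in Victor's organization with no one reporting to them are Beck, Nuri, Peggy, Yves. That is 4.

4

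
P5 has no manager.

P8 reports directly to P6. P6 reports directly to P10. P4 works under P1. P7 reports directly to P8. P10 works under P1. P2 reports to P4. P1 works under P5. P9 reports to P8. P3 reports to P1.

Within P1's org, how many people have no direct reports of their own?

4

The people in P1's organization with no one reporting to them are P3, P2, P7, P9. That is 4.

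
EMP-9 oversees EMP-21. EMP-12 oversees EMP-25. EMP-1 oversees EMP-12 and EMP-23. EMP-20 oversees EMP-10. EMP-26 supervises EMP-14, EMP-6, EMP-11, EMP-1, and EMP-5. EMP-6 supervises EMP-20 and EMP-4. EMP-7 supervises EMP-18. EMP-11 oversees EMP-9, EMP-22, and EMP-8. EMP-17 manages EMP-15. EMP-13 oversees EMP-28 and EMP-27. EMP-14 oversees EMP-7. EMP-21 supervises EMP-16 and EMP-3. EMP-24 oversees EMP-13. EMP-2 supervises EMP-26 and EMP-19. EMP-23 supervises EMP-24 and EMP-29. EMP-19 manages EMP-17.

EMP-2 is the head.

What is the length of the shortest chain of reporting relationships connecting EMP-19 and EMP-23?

4

EMP-19 is 1 level below EMP-2, and EMP-23 is 3 levels below EMP-2 (their lowest common manager). The shortest path runs up from EMP-19 to EMP-2 and back down to EMP-23: 1 + 3 = 4 links.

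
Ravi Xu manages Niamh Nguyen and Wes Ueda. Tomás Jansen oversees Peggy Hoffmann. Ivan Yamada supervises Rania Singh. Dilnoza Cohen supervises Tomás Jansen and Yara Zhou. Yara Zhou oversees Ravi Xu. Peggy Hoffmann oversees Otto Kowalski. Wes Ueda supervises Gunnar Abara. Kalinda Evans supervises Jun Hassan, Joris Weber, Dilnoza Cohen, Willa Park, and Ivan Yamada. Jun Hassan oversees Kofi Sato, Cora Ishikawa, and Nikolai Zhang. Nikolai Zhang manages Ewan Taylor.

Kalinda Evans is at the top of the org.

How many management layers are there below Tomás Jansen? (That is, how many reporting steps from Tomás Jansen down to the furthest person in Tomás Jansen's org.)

2

The longest chain under Tomás Jansen runs Tomás Jansen → Peggy Hoffmann → Otto Kowalski, which is 2 levels below Tomás Jansen.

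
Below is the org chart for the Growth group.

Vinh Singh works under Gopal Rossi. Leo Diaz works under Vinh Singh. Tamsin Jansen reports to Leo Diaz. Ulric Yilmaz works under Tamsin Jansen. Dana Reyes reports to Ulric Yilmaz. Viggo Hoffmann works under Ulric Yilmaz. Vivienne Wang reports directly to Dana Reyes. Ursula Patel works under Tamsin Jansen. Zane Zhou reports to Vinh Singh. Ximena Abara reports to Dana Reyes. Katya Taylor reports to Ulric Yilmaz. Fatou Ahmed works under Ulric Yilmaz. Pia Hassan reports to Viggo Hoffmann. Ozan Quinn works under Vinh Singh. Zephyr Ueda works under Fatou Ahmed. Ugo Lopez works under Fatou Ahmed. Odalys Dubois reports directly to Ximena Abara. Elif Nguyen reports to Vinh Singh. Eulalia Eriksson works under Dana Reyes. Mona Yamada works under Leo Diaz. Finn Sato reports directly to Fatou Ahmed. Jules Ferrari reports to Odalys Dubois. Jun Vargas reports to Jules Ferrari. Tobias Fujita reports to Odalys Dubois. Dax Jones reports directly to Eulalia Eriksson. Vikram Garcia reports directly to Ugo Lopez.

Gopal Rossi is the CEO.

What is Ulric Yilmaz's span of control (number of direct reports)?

Ulric Yilmaz directly manages Dana Reyes, Viggo Hoffmann, Katya Taylor, Fatou Ahmed. That is 4 direct reports.

4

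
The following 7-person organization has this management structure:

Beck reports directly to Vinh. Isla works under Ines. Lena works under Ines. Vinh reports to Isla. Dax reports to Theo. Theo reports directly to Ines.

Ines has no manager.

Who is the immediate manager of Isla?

Isla reports directly to Ines.

Ines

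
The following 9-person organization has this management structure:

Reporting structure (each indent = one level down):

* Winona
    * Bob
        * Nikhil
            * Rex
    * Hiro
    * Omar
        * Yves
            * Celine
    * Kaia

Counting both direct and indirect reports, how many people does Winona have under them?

8

Winona directly manages Bob, Hiro, Omar, Kaia. Under Bob: Nikhil, Rex (2). Hiro has no reports. Under Omar: Yves, Celine (2). Kaia has no reports. So Winona's organization is 4 direct reports plus everyone under them: 3 + 1 + 3 + 1 = 8.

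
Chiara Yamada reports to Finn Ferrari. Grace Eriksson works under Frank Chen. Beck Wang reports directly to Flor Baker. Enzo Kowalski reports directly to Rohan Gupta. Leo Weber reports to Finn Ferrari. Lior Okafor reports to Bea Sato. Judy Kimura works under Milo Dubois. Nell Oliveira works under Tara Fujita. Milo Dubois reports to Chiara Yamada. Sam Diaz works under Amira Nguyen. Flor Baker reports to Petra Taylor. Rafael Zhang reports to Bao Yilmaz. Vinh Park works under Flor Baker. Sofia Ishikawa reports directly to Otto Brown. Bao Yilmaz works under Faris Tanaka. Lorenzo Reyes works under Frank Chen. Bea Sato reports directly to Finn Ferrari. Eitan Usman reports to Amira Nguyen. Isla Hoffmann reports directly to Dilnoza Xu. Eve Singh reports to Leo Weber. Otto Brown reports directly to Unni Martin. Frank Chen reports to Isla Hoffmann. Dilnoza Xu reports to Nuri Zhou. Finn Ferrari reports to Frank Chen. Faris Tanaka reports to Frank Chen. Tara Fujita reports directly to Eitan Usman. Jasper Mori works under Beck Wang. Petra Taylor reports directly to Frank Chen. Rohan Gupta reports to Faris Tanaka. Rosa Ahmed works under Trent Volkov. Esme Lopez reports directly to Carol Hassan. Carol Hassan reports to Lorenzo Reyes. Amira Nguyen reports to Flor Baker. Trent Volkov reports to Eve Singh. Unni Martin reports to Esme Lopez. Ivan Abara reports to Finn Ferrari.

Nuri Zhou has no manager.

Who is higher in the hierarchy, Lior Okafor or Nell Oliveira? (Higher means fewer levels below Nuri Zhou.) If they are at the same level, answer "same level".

Lior Okafor

Lior Okafor is 6 levels below Nuri Zhou; Nell Oliveira is 9. Lior Okafor is higher.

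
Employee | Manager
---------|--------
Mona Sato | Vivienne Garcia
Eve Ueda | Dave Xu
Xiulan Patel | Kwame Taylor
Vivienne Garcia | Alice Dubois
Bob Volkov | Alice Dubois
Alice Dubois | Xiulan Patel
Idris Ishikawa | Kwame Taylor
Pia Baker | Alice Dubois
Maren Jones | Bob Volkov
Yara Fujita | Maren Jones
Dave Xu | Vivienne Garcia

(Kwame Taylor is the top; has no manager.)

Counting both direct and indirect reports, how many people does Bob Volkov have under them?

Bob Volkov directly manages Maren Jones. Under Maren Jones: Yara Fujita (1). That's 2 in total.

2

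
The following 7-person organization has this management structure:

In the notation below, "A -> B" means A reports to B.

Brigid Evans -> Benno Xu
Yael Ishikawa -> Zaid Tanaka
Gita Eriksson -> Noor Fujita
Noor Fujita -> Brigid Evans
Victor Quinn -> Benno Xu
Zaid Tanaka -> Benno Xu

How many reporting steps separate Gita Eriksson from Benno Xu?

3

Chain from Gita Eriksson up to Benno Xu: Gita Eriksson → Noor Fujita → Brigid Evans → Benno Xu. That is 3 steps up, so Gita Eriksson is 3 levels below Benno Xu.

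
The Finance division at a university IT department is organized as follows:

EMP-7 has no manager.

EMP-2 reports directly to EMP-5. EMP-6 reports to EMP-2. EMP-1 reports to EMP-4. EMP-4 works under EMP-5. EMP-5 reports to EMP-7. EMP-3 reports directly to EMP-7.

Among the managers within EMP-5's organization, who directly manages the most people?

EMP-5

Direct-report counts within EMP-5's organization: EMP-5 has 2; EMP-4 has 1; EMP-2 has 1. The largest is 2, held by EMP-5.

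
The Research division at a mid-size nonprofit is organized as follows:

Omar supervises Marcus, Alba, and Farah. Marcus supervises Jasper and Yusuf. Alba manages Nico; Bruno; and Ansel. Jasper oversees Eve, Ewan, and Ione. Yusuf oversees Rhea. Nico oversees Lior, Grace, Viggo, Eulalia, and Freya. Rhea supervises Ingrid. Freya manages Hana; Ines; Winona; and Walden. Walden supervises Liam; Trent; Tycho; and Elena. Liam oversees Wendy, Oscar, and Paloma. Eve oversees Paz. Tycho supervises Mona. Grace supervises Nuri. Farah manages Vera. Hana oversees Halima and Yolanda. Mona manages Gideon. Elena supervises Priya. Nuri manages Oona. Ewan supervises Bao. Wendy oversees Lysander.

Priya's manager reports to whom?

Priya reports to Elena, and Elena reports to Walden. So Priya's skip-level manager is Walden.

Walden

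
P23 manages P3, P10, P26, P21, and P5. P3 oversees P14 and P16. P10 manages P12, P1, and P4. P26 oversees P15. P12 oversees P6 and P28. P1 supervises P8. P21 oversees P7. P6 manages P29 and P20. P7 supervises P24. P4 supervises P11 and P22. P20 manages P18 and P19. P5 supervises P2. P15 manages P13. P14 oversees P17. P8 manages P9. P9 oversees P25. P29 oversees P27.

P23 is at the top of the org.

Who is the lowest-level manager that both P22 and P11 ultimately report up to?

P22's chain of managers is P4, P10, P23. P11's chain of managers is P4, P10, P23. The first manager that appears in both chains is P4.

P4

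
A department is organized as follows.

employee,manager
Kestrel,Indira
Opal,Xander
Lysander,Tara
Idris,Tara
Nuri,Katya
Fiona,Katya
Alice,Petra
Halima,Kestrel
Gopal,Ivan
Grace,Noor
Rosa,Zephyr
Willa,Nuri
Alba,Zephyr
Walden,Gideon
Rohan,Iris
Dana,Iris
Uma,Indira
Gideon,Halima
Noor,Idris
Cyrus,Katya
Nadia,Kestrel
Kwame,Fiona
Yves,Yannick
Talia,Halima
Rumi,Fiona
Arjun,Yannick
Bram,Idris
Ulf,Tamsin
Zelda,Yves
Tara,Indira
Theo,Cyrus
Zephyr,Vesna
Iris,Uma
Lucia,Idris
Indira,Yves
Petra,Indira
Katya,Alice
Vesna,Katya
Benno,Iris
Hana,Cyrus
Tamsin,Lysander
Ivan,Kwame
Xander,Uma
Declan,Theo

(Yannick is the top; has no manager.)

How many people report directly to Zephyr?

2

Zephyr directly manages Alba, Rosa. That is 2 direct reports.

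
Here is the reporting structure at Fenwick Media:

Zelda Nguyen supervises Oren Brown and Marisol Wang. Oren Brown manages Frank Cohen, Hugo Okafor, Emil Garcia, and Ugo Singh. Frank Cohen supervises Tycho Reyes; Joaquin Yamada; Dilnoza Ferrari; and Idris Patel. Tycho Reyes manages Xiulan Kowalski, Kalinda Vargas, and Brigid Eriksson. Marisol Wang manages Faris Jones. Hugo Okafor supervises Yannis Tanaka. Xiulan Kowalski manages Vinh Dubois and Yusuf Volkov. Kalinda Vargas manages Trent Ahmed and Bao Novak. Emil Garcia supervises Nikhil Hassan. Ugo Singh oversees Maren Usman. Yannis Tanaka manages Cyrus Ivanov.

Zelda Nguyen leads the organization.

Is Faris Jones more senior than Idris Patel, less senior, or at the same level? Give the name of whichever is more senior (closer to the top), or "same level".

Faris Jones

Faris Jones is 2 levels below Zelda Nguyen; Idris Patel is 3. Faris Jones is higher.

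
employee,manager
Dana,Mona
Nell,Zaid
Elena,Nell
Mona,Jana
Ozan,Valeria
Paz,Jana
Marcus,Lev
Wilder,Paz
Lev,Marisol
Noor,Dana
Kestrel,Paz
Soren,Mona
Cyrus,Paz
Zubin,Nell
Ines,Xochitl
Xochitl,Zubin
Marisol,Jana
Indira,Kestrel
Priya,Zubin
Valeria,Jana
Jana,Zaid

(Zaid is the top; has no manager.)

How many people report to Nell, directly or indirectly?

Nell directly manages Zubin, Elena. Under Zubin: Priya, Xochitl, Ines (3). Elena has no reports. So Nell's organization is 2 direct reports plus everyone under them: 4 + 1 = 5.

5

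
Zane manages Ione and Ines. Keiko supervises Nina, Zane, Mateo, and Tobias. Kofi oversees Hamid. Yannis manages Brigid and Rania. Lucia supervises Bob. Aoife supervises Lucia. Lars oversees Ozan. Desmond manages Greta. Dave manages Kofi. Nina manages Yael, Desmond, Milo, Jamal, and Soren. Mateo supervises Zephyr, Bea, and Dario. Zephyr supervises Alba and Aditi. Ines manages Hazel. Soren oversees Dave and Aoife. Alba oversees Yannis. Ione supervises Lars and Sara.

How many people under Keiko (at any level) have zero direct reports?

The people in Keiko's organization with no one reporting to them are Tobias, Dario, Bea, Rania, Brigid, Aditi, Sara, Ozan, Hazel, Jamal, Greta, Milo, Yael, Bob, Hamid. That is 15.

15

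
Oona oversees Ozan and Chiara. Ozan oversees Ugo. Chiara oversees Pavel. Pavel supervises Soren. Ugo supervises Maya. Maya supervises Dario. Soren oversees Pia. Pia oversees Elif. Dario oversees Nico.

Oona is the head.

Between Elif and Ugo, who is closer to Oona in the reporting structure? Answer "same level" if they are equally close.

Elif is 5 levels below Oona; Ugo is 2. Ugo is higher.

Ugo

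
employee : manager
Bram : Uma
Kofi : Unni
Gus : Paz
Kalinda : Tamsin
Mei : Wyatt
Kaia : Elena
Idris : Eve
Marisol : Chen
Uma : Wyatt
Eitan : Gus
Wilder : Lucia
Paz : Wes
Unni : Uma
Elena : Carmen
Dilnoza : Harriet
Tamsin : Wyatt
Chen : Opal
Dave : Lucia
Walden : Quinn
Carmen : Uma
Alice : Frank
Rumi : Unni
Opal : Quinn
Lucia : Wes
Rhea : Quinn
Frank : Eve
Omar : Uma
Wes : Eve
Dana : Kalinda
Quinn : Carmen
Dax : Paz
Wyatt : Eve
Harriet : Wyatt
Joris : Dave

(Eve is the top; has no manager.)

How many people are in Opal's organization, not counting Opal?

Opal directly manages Chen. Under Chen: Marisol (1). That's 2 in total.

2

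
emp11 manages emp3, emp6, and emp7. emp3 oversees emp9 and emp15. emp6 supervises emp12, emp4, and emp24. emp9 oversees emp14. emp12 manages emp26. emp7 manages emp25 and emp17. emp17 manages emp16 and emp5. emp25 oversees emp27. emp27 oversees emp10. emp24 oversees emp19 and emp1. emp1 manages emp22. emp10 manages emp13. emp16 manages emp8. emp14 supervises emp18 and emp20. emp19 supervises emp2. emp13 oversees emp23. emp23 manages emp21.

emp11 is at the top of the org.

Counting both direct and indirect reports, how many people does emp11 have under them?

26

emp11 directly manages emp3, emp6, emp7. Under emp3: emp15, emp9, emp14, emp18, emp20 (5). Under emp6: emp24, emp19, emp2, emp1, emp22, emp12, emp26, emp4 (8). Under emp7: emp25, emp27, emp10, emp13, emp23, emp21, emp17, emp5, emp16, emp8 (10). So emp11's organization is 3 direct reports plus everyone under them: 6 + 9 + 11 = 26.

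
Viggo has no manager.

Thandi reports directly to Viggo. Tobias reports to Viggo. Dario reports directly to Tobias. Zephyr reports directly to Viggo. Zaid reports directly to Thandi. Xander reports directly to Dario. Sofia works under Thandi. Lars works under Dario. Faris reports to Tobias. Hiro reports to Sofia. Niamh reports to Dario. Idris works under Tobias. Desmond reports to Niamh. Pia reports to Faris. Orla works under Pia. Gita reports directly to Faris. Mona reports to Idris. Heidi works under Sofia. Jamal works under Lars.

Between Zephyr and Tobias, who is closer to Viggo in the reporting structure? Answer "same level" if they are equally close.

Both Zephyr and Tobias are 1 level below Viggo.

same level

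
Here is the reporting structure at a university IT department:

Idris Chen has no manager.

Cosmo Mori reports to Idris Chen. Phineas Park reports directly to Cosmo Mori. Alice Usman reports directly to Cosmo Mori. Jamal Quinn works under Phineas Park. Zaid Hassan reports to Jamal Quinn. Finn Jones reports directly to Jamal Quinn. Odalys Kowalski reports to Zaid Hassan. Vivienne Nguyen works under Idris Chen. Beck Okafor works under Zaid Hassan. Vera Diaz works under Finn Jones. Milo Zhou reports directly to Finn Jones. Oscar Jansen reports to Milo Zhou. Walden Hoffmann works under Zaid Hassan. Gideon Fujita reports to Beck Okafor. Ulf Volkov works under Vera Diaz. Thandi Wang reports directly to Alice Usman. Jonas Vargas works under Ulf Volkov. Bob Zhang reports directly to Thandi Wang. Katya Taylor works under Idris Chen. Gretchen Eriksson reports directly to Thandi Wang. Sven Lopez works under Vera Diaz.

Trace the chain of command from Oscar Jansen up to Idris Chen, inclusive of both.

Oscar Jansen reports to Milo Zhou. Milo Zhou reports to Finn Jones. Finn Jones reports to Jamal Quinn. Jamal Quinn reports to Phineas Park. Phineas Park reports to Cosmo Mori. Cosmo Mori reports to Idris Chen. Idris Chen is at the top.

Oscar Jansen -> Milo Zhou -> Finn Jones -> Jamal Quinn -> Phineas Park -> Cosmo Mori -> Idris Chen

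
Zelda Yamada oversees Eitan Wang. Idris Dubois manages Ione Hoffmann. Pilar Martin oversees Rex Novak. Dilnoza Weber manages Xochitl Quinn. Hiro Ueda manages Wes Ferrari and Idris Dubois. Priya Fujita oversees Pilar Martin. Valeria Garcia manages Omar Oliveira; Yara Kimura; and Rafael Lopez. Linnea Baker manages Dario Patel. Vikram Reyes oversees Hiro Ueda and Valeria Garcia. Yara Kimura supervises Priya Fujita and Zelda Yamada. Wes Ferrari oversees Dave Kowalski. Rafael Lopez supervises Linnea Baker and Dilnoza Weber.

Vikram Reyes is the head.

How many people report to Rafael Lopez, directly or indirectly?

4

Rafael Lopez directly manages Linnea Baker, Dilnoza Weber. Under Linnea Baker: Dario Patel (1). Under Dilnoza Weber: Xochitl Quinn (1). So Rafael Lopez's organization is 2 direct reports plus everyone under them: 2 + 2 = 4.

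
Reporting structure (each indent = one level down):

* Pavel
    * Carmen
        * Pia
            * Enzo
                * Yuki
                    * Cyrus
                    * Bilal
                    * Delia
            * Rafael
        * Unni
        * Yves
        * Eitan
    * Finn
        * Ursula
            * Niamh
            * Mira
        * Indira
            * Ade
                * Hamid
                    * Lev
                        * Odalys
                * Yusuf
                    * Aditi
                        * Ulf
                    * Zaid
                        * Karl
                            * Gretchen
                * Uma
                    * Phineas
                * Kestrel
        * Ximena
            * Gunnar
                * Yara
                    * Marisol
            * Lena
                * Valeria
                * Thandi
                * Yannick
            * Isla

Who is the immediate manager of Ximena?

Finn

Ximena reports directly to Finn.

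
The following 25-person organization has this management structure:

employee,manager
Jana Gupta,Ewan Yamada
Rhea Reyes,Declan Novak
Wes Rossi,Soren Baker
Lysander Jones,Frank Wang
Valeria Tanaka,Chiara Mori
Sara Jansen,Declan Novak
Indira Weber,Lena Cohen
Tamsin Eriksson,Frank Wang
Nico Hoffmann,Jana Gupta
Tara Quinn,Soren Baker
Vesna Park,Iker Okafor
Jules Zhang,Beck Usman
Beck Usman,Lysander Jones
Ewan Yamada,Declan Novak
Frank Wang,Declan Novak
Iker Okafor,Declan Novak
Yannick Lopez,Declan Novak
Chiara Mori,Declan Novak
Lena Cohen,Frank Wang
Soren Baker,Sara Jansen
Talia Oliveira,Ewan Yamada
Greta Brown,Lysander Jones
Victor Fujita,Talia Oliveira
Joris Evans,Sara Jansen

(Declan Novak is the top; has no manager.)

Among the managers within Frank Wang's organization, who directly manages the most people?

Direct-report counts within Frank Wang's organization: Frank Wang has 3; Lena Cohen has 1; Lysander Jones has 2; Beck Usman has 1. The largest is 3, held by Frank Wang.

Frank Wang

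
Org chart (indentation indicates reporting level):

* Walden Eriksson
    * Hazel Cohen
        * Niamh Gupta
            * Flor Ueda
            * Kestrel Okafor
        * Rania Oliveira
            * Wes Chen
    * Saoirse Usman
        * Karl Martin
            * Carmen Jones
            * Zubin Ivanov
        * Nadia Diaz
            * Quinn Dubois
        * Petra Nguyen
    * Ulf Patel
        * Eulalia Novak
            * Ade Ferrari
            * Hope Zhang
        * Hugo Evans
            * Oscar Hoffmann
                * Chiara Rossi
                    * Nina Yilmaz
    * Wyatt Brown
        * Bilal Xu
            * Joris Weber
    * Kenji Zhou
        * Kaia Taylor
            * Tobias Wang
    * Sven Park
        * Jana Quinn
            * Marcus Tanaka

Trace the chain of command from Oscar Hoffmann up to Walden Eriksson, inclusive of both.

Oscar Hoffmann -> Hugo Evans -> Ulf Patel -> Walden Eriksson

Oscar Hoffmann reports to Hugo Evans. Hugo Evans reports to Ulf Patel. Ulf Patel reports to Walden Eriksson. Walden Eriksson is at the top.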